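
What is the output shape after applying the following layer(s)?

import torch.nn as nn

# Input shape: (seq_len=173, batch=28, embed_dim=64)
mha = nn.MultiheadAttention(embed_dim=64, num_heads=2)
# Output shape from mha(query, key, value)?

Input shape: (173, 28, 64)
Output shape: (173, 28, 64)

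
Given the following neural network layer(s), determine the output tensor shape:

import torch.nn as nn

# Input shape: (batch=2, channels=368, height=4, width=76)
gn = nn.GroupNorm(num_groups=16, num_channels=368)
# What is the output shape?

Input shape: (2, 368, 4, 76)
Output shape: (2, 368, 4, 76)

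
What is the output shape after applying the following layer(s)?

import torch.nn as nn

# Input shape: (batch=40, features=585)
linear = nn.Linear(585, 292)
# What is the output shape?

Input shape: (40, 585)
Output shape: (40, 292)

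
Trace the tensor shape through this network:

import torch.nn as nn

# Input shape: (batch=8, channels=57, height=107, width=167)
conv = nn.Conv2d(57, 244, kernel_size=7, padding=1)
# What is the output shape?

Input shape: (8, 57, 107, 167)
Output shape: (8, 244, 103, 163)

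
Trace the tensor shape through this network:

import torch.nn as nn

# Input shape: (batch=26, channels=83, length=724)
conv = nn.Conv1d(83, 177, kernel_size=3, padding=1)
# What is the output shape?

Input shape: (26, 83, 724)
Output shape: (26, 177, 724)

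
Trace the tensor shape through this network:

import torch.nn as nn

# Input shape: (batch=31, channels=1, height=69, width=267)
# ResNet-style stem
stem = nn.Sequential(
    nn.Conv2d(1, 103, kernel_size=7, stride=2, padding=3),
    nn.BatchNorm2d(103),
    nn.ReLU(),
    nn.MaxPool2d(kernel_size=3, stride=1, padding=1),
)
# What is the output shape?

Input shape: (31, 1, 69, 267)
  -> after Conv2d 7x7 stride=2: (31, 103, 35, 134)
Output shape: (31, 103, 35, 134)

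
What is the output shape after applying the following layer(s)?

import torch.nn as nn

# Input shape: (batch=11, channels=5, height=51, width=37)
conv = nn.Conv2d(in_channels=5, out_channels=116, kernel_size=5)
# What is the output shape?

Input shape: (11, 5, 51, 37)
Output shape: (11, 116, 47, 33)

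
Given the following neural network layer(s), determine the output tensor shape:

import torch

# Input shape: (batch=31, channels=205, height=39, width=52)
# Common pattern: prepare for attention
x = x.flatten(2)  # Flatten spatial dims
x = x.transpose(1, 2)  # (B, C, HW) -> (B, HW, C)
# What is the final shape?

Input shape: (31, 205, 39, 52)
  -> after flatten(2): (31, 205, 2028)
Output shape: (31, 2028, 205)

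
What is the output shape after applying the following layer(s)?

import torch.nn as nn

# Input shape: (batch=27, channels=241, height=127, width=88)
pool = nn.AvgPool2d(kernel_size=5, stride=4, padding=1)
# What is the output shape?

Input shape: (27, 241, 127, 88)
Output shape: (27, 241, 32, 22)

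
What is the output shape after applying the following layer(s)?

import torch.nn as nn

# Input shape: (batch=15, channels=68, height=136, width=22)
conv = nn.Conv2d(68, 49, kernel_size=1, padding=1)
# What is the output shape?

Input shape: (15, 68, 136, 22)
Output shape: (15, 49, 138, 24)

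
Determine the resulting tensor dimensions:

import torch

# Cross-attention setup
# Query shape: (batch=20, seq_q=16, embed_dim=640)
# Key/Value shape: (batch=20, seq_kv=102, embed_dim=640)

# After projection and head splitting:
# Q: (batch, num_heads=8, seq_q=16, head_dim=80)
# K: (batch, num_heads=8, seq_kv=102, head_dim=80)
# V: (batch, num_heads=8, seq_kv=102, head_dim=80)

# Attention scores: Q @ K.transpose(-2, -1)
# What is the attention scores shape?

Input shape: (20, 16, 640)
Output shape: (20, 8, 16, 102)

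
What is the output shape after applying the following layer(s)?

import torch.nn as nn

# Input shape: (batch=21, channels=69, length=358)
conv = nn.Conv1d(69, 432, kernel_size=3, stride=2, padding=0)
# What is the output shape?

Input shape: (21, 69, 358)
Output shape: (21, 432, 178)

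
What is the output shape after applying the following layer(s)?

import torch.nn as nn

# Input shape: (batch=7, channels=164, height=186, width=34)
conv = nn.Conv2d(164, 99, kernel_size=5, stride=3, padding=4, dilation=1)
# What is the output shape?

Input shape: (7, 164, 186, 34)
Output shape: (7, 99, 64, 13)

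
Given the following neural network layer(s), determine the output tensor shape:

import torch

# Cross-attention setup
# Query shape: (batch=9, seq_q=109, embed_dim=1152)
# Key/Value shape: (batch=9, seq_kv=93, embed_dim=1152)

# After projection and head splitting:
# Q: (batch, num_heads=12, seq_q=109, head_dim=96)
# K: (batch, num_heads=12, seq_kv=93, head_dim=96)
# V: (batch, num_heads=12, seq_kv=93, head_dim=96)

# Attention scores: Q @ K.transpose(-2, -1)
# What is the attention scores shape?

Input shape: (9, 109, 1152)
Output shape: (9, 12, 109, 93)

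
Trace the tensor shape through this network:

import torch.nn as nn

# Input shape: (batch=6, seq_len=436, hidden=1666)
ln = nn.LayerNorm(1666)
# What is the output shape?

Input shape: (6, 436, 1666)
Output shape: (6, 436, 1666)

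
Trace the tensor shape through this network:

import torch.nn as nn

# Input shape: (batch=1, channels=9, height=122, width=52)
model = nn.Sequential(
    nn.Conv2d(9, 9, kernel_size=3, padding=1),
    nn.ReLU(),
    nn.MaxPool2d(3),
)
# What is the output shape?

Input shape: (1, 9, 122, 52)
  -> after Conv2d: (1, 9, 122, 52)
  -> after ReLU: (1, 9, 122, 52)
Output shape: (1, 9, 40, 17)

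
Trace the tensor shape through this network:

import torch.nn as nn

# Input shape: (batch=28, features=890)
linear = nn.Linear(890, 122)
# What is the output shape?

Input shape: (28, 890)
Output shape: (28, 122)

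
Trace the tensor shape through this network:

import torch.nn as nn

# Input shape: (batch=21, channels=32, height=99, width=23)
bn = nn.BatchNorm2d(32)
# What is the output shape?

Input shape: (21, 32, 99, 23)
Output shape: (21, 32, 99, 23)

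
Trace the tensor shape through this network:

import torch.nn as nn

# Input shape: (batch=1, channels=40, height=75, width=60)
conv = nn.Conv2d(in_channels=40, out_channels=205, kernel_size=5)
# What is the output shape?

Input shape: (1, 40, 75, 60)
Output shape: (1, 205, 71, 56)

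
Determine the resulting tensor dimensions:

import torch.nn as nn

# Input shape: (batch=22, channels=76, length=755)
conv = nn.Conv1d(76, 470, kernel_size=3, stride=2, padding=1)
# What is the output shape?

Input shape: (22, 76, 755)
Output shape: (22, 470, 378)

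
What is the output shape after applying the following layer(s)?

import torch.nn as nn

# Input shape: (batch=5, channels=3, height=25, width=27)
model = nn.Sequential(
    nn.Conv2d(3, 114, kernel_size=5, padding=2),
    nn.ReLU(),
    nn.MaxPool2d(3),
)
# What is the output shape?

Input shape: (5, 3, 25, 27)
  -> after Conv2d: (5, 114, 25, 27)
  -> after ReLU: (5, 114, 25, 27)
Output shape: (5, 114, 8, 9)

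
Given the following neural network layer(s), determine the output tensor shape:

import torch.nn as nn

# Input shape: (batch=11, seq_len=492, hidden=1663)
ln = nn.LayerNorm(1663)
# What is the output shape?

Input shape: (11, 492, 1663)
Output shape: (11, 492, 1663)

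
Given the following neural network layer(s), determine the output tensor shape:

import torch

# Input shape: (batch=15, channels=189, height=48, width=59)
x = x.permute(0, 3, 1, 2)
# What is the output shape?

Input shape: (15, 189, 48, 59)
Output shape: (15, 59, 189, 48)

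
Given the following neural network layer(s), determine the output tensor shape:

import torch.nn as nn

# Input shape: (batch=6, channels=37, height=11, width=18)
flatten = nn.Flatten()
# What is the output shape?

Input shape: (6, 37, 11, 18)
Output shape: (6, 7326)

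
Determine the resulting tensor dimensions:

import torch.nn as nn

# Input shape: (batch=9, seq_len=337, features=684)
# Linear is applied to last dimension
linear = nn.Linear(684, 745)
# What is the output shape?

Input shape: (9, 337, 684)
Output shape: (9, 337, 745)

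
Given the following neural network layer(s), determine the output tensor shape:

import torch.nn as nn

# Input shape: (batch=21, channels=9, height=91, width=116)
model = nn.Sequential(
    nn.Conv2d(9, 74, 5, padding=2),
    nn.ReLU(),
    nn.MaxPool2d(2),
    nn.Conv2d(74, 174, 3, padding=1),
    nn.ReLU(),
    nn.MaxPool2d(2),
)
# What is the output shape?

Input shape: (21, 9, 91, 116)
  -> after first Conv2d: (21, 74, 91, 116)
  -> after first MaxPool2d: (21, 74, 45, 58)
  -> after second Conv2d: (21, 174, 45, 58)
Output shape: (21, 174, 22, 29)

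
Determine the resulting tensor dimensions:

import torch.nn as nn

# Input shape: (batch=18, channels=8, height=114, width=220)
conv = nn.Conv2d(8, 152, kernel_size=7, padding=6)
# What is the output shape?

Input shape: (18, 8, 114, 220)
Output shape: (18, 152, 120, 226)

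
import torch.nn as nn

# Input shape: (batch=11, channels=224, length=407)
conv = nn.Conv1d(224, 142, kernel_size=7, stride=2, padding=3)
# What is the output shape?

Input shape: (11, 224, 407)
Output shape: (11, 142, 204)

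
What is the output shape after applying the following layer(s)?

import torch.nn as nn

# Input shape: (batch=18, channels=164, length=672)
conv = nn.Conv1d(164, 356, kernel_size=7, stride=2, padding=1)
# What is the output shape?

Input shape: (18, 164, 672)
Output shape: (18, 356, 334)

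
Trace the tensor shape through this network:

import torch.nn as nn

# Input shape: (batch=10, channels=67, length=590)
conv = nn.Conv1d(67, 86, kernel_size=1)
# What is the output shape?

Input shape: (10, 67, 590)
Output shape: (10, 86, 590)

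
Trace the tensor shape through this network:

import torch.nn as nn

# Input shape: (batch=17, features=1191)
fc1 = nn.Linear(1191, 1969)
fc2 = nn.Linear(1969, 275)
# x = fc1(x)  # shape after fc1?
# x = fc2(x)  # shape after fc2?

Input shape: (17, 1191)
  -> after fc1: (17, 1969)
Output shape: (17, 275)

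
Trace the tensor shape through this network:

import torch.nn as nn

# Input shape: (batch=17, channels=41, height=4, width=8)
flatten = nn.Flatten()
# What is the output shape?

Input shape: (17, 41, 4, 8)
Output shape: (17, 1312)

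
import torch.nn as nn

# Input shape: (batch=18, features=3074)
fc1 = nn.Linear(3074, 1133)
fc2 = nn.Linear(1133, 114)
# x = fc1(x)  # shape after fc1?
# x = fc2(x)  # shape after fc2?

Input shape: (18, 3074)
  -> after fc1: (18, 1133)
Output shape: (18, 114)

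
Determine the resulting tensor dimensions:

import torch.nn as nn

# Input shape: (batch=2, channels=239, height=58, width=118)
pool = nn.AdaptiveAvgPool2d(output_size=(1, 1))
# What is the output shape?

Input shape: (2, 239, 58, 118)
Output shape: (2, 239, 1, 1)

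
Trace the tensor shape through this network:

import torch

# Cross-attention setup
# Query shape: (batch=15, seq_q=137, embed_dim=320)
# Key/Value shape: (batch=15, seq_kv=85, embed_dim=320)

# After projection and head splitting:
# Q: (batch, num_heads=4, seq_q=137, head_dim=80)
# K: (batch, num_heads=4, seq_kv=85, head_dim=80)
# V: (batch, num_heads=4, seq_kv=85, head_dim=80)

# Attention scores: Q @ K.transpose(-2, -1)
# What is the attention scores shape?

Input shape: (15, 137, 320)
Output shape: (15, 4, 137, 85)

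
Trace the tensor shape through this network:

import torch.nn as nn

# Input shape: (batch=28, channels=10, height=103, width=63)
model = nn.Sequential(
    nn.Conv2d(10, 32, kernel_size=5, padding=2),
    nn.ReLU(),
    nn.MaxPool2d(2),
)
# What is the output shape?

Input shape: (28, 10, 103, 63)
  -> after Conv2d: (28, 32, 103, 63)
  -> after ReLU: (28, 32, 103, 63)
Output shape: (28, 32, 51, 31)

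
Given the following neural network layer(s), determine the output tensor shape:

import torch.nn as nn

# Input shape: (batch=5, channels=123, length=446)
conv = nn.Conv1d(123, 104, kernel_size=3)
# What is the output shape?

Input shape: (5, 123, 446)
Output shape: (5, 104, 444)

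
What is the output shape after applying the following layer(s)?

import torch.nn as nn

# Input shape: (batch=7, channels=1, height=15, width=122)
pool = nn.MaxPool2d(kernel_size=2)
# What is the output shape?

Input shape: (7, 1, 15, 122)
Output shape: (7, 1, 7, 61)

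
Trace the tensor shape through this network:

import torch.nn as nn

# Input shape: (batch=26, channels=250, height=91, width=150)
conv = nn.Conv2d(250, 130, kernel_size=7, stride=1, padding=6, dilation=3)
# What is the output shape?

Input shape: (26, 250, 91, 150)
Output shape: (26, 130, 85, 144)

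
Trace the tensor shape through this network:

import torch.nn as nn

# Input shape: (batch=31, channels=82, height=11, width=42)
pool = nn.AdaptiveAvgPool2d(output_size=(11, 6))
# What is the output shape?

Input shape: (31, 82, 11, 42)
Output shape: (31, 82, 11, 6)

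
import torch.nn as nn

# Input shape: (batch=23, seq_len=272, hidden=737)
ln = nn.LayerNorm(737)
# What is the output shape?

Input shape: (23, 272, 737)
Output shape: (23, 272, 737)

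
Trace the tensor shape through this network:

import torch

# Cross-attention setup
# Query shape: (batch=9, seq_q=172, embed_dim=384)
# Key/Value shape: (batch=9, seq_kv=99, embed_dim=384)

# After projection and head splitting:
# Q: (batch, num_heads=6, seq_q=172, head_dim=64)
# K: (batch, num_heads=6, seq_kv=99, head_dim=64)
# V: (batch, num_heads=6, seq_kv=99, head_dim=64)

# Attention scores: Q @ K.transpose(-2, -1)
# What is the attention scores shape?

Input shape: (9, 172, 384)
Output shape: (9, 6, 172, 99)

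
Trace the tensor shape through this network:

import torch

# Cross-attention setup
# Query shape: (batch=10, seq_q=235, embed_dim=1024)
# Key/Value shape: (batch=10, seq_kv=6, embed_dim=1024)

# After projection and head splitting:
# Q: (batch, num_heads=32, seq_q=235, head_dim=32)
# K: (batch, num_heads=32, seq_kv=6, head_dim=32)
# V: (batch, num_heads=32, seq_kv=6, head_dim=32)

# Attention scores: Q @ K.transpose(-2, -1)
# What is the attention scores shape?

Input shape: (10, 235, 1024)
Output shape: (10, 32, 235, 6)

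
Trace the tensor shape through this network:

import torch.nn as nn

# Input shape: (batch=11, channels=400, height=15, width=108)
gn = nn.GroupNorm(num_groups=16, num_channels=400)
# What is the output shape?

Input shape: (11, 400, 15, 108)
Output shape: (11, 400, 15, 108)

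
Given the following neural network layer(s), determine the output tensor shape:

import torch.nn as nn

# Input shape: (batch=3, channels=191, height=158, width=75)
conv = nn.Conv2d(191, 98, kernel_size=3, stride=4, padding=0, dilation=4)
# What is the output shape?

Input shape: (3, 191, 158, 75)
Output shape: (3, 98, 38, 17)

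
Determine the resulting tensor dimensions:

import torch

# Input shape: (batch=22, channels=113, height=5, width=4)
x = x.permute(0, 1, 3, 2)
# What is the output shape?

Input shape: (22, 113, 5, 4)
Output shape: (22, 113, 4, 5)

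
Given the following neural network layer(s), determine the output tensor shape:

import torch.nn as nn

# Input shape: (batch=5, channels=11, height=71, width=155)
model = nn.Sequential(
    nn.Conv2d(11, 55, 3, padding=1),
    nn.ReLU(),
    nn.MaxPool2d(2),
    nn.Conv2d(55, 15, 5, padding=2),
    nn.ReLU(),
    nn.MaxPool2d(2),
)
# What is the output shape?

Input shape: (5, 11, 71, 155)
  -> after first Conv2d: (5, 55, 71, 155)
  -> after first MaxPool2d: (5, 55, 35, 77)
  -> after second Conv2d: (5, 15, 35, 77)
Output shape: (5, 15, 17, 38)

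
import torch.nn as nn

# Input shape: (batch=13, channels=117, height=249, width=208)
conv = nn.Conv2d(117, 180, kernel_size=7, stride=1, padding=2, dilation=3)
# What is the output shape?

Input shape: (13, 117, 249, 208)
Output shape: (13, 180, 235, 194)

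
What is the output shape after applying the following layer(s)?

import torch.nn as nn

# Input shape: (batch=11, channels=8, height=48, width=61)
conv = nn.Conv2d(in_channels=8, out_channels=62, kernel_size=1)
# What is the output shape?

Input shape: (11, 8, 48, 61)
Output shape: (11, 62, 48, 61)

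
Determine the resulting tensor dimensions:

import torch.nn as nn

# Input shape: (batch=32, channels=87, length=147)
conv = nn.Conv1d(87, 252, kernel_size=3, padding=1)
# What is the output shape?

Input shape: (32, 87, 147)
Output shape: (32, 252, 147)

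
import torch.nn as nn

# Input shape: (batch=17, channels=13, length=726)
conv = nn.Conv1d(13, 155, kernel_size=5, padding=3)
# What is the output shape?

Input shape: (17, 13, 726)
Output shape: (17, 155, 728)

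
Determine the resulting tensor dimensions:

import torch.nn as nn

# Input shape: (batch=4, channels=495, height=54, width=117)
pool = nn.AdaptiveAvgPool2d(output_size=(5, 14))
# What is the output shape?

Input shape: (4, 495, 54, 117)
Output shape: (4, 495, 5, 14)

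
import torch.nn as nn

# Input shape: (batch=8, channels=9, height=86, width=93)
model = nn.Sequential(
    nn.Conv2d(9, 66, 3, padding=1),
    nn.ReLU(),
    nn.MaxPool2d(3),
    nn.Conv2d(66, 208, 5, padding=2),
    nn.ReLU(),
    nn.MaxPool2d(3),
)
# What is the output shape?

Input shape: (8, 9, 86, 93)
  -> after first Conv2d: (8, 66, 86, 93)
  -> after first MaxPool2d: (8, 66, 28, 31)
  -> after second Conv2d: (8, 208, 28, 31)
Output shape: (8, 208, 9, 10)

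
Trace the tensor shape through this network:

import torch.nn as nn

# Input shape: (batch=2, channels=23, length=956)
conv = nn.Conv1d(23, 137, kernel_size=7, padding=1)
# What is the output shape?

Input shape: (2, 23, 956)
Output shape: (2, 137, 952)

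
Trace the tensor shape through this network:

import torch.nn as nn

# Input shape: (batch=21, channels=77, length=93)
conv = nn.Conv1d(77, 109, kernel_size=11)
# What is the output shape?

Input shape: (21, 77, 93)
Output shape: (21, 109, 83)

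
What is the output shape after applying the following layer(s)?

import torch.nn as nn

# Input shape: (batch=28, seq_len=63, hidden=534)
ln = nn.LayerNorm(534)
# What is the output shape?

Input shape: (28, 63, 534)
Output shape: (28, 63, 534)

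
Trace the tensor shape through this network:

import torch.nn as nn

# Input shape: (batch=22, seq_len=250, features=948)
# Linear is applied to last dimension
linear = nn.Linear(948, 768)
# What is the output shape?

Input shape: (22, 250, 948)
Output shape: (22, 250, 768)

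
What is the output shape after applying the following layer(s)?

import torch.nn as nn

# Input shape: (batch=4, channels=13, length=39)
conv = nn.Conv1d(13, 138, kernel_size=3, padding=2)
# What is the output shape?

Input shape: (4, 13, 39)
Output shape: (4, 138, 41)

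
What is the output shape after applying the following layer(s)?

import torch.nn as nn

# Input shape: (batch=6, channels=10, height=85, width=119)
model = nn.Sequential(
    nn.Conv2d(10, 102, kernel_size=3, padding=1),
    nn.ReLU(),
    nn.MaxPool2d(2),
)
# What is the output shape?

Input shape: (6, 10, 85, 119)
  -> after Conv2d: (6, 102, 85, 119)
  -> after ReLU: (6, 102, 85, 119)
Output shape: (6, 102, 42, 59)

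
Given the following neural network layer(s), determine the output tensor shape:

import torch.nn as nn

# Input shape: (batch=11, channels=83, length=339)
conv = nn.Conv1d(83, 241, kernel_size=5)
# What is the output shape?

Input shape: (11, 83, 339)
Output shape: (11, 241, 335)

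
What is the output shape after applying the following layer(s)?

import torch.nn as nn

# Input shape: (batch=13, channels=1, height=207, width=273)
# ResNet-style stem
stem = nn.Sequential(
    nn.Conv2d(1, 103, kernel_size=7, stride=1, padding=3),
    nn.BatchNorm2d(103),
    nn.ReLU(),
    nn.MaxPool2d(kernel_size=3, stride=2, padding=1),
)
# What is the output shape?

Input shape: (13, 1, 207, 273)
  -> after Conv2d 7x7 stride=1: (13, 103, 207, 273)
Output shape: (13, 103, 104, 137)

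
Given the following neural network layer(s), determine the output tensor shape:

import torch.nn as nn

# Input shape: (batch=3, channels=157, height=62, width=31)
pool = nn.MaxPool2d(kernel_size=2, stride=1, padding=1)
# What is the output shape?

Input shape: (3, 157, 62, 31)
Output shape: (3, 157, 63, 32)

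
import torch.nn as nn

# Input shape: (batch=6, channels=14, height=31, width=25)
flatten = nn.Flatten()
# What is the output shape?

Input shape: (6, 14, 31, 25)
Output shape: (6, 10850)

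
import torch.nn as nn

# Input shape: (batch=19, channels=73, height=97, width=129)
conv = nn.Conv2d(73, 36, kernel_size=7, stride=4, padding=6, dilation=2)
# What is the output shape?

Input shape: (19, 73, 97, 129)
Output shape: (19, 36, 25, 33)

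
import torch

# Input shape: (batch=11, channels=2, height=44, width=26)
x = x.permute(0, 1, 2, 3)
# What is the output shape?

Input shape: (11, 2, 44, 26)
Output shape: (11, 2, 44, 26)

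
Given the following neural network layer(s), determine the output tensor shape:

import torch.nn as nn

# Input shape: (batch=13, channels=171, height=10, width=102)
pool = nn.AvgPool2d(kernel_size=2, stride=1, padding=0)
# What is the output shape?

Input shape: (13, 171, 10, 102)
Output shape: (13, 171, 9, 101)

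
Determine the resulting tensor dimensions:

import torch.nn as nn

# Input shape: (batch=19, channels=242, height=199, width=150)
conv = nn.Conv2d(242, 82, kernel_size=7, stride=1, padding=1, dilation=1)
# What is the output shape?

Input shape: (19, 242, 199, 150)
Output shape: (19, 82, 195, 146)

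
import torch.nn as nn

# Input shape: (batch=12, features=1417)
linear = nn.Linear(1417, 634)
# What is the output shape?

Input shape: (12, 1417)
Output shape: (12, 634)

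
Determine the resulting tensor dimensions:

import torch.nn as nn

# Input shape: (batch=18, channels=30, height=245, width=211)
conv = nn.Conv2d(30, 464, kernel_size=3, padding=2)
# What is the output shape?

Input shape: (18, 30, 245, 211)
Output shape: (18, 464, 247, 213)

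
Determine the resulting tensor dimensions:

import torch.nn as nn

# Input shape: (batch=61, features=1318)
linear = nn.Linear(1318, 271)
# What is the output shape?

Input shape: (61, 1318)
Output shape: (61, 271)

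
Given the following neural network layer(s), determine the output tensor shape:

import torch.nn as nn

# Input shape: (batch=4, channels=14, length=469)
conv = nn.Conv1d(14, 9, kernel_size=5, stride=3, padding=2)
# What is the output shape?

Input shape: (4, 14, 469)
Output shape: (4, 9, 157)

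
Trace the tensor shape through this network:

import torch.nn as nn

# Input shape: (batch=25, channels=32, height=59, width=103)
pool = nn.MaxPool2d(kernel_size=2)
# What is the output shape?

Input shape: (25, 32, 59, 103)
Output shape: (25, 32, 29, 51)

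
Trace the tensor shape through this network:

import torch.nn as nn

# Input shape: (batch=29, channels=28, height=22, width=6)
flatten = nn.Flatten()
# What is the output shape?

Input shape: (29, 28, 22, 6)
Output shape: (29, 3696)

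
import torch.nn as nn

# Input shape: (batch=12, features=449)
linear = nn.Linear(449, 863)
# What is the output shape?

Input shape: (12, 449)
Output shape: (12, 863)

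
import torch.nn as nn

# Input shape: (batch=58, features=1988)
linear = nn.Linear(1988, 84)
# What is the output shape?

Input shape: (58, 1988)
Output shape: (58, 84)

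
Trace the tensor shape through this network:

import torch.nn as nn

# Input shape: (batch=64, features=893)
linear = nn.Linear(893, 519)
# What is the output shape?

Input shape: (64, 893)
Output shape: (64, 519)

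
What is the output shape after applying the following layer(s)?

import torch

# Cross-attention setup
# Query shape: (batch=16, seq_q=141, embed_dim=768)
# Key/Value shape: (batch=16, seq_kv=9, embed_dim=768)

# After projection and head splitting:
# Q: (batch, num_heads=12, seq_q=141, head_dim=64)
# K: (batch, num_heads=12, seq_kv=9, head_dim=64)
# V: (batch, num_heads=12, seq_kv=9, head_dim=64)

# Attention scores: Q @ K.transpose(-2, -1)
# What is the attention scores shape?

Input shape: (16, 141, 768)
Output shape: (16, 12, 141, 9)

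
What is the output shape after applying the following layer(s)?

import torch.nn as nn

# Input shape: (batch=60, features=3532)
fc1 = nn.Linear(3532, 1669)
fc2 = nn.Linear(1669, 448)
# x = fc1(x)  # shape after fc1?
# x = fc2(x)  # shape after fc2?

Input shape: (60, 3532)
  -> after fc1: (60, 1669)
Output shape: (60, 448)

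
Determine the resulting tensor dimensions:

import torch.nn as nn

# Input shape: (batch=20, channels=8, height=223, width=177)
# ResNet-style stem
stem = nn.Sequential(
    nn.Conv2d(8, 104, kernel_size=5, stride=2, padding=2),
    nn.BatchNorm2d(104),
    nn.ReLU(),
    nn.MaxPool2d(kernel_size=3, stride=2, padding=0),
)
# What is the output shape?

Input shape: (20, 8, 223, 177)
  -> after Conv2d 5x5 stride=2: (20, 104, 112, 89)
Output shape: (20, 104, 55, 44)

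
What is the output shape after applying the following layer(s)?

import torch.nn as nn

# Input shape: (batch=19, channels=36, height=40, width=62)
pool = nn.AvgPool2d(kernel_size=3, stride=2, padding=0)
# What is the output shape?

Input shape: (19, 36, 40, 62)
Output shape: (19, 36, 19, 30)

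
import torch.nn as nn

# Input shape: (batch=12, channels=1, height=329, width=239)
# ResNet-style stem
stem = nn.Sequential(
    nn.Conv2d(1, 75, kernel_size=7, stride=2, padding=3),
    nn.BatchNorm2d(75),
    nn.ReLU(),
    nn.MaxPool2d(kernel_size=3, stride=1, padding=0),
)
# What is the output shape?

Input shape: (12, 1, 329, 239)
  -> after Conv2d 7x7 stride=2: (12, 75, 165, 120)
Output shape: (12, 75, 163, 118)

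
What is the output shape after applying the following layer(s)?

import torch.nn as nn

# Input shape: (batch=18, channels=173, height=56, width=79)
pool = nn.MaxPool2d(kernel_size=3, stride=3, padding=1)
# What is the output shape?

Input shape: (18, 173, 56, 79)
Output shape: (18, 173, 19, 27)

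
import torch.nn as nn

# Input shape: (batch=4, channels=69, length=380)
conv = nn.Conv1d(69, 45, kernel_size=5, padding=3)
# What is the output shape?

Input shape: (4, 69, 380)
Output shape: (4, 45, 382)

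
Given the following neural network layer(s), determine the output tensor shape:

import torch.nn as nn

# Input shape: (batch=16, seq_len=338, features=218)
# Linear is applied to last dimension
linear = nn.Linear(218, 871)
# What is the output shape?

Input shape: (16, 338, 218)
Output shape: (16, 338, 871)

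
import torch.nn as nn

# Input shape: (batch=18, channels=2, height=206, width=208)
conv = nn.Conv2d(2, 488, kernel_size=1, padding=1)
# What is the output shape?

Input shape: (18, 2, 206, 208)
Output shape: (18, 488, 208, 210)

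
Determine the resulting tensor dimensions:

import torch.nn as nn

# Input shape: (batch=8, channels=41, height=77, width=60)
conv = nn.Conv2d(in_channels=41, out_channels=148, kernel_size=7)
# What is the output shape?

Input shape: (8, 41, 77, 60)
Output shape: (8, 148, 71, 54)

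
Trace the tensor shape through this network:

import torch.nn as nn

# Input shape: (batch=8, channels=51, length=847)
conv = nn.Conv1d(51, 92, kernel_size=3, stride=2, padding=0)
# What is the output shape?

Input shape: (8, 51, 847)
Output shape: (8, 92, 423)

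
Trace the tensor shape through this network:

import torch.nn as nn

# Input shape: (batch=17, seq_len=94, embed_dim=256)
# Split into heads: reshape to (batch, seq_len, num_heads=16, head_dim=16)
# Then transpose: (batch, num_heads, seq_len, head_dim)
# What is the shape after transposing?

Input shape: (17, 94, 256)
  -> after reshape: (17, 94, 16, 16)
Output shape: (17, 16, 94, 16)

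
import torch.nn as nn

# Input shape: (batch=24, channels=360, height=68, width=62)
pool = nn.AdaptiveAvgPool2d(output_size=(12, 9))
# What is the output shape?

Input shape: (24, 360, 68, 62)
Output shape: (24, 360, 12, 9)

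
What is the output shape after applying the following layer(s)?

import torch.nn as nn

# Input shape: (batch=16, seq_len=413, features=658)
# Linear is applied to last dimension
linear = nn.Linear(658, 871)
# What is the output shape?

Input shape: (16, 413, 658)
Output shape: (16, 413, 871)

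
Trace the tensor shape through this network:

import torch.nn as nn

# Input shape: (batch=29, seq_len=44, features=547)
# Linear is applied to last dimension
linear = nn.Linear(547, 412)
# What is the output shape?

Input shape: (29, 44, 547)
Output shape: (29, 44, 412)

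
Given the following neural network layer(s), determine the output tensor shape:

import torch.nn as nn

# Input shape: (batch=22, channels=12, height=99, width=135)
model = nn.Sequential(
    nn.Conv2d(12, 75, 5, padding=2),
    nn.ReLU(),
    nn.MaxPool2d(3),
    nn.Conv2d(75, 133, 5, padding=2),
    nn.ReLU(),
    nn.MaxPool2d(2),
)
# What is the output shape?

Input shape: (22, 12, 99, 135)
  -> after first Conv2d: (22, 75, 99, 135)
  -> after first MaxPool2d: (22, 75, 33, 45)
  -> after second Conv2d: (22, 133, 33, 45)
Output shape: (22, 133, 16, 22)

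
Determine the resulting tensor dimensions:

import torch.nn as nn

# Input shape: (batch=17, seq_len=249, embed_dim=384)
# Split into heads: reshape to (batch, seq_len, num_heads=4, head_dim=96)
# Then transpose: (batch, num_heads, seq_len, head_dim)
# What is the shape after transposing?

Input shape: (17, 249, 384)
  -> after reshape: (17, 249, 4, 96)
Output shape: (17, 4, 249, 96)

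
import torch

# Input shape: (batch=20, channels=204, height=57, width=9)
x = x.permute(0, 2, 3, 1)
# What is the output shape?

Input shape: (20, 204, 57, 9)
Output shape: (20, 57, 9, 204)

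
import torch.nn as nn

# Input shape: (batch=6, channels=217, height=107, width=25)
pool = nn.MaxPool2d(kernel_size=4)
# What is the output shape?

Input shape: (6, 217, 107, 25)
Output shape: (6, 217, 26, 6)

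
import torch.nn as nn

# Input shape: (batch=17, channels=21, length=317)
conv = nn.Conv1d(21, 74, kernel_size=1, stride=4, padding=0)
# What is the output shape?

Input shape: (17, 21, 317)
Output shape: (17, 74, 80)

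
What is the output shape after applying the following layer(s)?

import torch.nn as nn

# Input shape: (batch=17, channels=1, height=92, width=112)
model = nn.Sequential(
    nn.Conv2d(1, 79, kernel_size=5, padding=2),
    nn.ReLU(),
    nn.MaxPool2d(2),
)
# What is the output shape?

Input shape: (17, 1, 92, 112)
  -> after Conv2d: (17, 79, 92, 112)
  -> after ReLU: (17, 79, 92, 112)
Output shape: (17, 79, 46, 56)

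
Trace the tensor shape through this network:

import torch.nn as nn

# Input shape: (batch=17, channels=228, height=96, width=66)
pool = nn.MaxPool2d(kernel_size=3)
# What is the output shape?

Input shape: (17, 228, 96, 66)
Output shape: (17, 228, 32, 22)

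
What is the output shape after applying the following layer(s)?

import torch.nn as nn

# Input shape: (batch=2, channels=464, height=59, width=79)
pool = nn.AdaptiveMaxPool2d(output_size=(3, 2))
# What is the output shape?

Input shape: (2, 464, 59, 79)
Output shape: (2, 464, 3, 2)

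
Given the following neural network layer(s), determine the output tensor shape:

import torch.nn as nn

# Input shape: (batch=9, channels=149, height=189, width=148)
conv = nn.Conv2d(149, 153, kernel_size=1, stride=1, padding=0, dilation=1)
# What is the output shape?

Input shape: (9, 149, 189, 148)
Output shape: (9, 153, 189, 148)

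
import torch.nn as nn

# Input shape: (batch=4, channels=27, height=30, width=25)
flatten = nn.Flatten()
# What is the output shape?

Input shape: (4, 27, 30, 25)
Output shape: (4, 20250)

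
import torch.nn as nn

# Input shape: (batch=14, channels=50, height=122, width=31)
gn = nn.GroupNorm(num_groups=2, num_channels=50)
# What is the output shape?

Input shape: (14, 50, 122, 31)
Output shape: (14, 50, 122, 31)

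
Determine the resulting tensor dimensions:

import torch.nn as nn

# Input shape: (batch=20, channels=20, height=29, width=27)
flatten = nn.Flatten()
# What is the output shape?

Input shape: (20, 20, 29, 27)
Output shape: (20, 15660)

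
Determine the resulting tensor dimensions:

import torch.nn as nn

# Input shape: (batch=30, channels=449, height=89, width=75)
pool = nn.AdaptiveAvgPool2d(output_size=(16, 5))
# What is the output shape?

Input shape: (30, 449, 89, 75)
Output shape: (30, 449, 16, 5)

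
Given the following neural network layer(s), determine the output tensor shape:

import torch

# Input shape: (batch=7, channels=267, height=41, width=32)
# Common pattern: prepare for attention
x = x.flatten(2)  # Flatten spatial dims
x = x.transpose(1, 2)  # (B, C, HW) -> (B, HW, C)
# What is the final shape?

Input shape: (7, 267, 41, 32)
  -> after flatten(2): (7, 267, 1312)
Output shape: (7, 1312, 267)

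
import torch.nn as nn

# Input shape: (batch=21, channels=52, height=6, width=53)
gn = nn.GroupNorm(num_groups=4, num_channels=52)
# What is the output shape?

Input shape: (21, 52, 6, 53)
Output shape: (21, 52, 6, 53)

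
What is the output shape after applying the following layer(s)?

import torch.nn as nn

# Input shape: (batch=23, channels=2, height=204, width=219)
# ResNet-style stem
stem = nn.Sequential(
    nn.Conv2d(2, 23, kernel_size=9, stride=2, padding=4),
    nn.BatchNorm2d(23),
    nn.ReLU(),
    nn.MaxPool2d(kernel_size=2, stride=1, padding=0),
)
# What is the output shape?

Input shape: (23, 2, 204, 219)
  -> after Conv2d 9x9 stride=2: (23, 23, 102, 110)
Output shape: (23, 23, 101, 109)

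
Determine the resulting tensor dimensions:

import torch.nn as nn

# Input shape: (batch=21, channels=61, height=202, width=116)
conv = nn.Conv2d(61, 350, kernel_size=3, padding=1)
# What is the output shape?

Input shape: (21, 61, 202, 116)
Output shape: (21, 350, 202, 116)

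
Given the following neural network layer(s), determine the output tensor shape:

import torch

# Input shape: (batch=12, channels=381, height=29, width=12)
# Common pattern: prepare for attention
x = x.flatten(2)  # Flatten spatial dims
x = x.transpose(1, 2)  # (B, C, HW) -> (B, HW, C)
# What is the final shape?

Input shape: (12, 381, 29, 12)
  -> after flatten(2): (12, 381, 348)
Output shape: (12, 348, 381)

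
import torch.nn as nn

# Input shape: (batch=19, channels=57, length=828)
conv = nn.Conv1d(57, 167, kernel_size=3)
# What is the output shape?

Input shape: (19, 57, 828)
Output shape: (19, 167, 826)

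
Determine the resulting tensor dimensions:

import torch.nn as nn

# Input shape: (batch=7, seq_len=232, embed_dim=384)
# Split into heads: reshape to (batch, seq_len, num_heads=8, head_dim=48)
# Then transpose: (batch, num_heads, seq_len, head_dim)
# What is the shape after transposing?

Input shape: (7, 232, 384)
  -> after reshape: (7, 232, 8, 48)
Output shape: (7, 8, 232, 48)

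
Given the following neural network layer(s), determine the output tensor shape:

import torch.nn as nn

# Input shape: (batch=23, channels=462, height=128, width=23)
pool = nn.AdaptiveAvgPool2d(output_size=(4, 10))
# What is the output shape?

Input shape: (23, 462, 128, 23)
Output shape: (23, 462, 4, 10)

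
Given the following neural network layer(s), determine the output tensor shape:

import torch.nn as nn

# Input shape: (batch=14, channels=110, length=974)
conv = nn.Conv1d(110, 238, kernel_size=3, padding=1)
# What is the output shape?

Input shape: (14, 110, 974)
Output shape: (14, 238, 974)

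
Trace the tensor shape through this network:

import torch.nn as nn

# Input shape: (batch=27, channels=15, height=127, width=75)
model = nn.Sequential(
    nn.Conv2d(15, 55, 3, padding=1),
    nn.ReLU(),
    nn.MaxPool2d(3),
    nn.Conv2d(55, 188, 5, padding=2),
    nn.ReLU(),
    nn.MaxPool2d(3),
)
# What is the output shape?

Input shape: (27, 15, 127, 75)
  -> after first Conv2d: (27, 55, 127, 75)
  -> after first MaxPool2d: (27, 55, 42, 25)
  -> after second Conv2d: (27, 188, 42, 25)
Output shape: (27, 188, 14, 8)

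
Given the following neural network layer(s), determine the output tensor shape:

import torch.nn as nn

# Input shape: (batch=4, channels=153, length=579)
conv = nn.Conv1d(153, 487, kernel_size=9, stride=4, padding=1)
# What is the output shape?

Input shape: (4, 153, 579)
Output shape: (4, 487, 144)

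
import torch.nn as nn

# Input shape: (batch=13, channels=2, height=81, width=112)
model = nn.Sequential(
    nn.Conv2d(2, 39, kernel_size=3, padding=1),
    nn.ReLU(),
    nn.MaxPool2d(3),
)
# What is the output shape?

Input shape: (13, 2, 81, 112)
  -> after Conv2d: (13, 39, 81, 112)
  -> after ReLU: (13, 39, 81, 112)
Output shape: (13, 39, 27, 37)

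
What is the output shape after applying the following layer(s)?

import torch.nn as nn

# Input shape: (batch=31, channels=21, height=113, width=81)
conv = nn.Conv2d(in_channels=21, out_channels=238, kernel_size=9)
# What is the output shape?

Input shape: (31, 21, 113, 81)
Output shape: (31, 238, 105, 73)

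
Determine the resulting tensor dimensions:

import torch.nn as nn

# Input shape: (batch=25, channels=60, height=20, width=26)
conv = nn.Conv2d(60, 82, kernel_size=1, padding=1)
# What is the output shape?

Input shape: (25, 60, 20, 26)
Output shape: (25, 82, 22, 28)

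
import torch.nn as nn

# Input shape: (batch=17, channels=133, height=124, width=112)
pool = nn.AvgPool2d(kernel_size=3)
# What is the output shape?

Input shape: (17, 133, 124, 112)
Output shape: (17, 133, 41, 37)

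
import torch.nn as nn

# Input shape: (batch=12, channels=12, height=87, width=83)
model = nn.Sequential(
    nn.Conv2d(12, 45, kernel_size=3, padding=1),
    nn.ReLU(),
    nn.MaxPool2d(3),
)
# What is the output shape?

Input shape: (12, 12, 87, 83)
  -> after Conv2d: (12, 45, 87, 83)
  -> after ReLU: (12, 45, 87, 83)
Output shape: (12, 45, 29, 27)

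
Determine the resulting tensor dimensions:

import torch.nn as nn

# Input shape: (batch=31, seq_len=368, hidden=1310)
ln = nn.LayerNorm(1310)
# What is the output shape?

Input shape: (31, 368, 1310)
Output shape: (31, 368, 1310)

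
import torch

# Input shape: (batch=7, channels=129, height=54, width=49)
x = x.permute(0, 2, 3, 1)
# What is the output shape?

Input shape: (7, 129, 54, 49)
Output shape: (7, 54, 49, 129)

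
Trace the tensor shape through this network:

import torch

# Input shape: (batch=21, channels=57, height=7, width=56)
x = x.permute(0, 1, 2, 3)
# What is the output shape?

Input shape: (21, 57, 7, 56)
Output shape: (21, 57, 7, 56)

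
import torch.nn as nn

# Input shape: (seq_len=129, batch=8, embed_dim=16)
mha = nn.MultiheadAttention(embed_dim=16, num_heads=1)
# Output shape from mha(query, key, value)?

Input shape: (129, 8, 16)
Output shape: (129, 8, 16)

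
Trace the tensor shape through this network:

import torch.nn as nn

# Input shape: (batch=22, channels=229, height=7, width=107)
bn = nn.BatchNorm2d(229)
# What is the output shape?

Input shape: (22, 229, 7, 107)
Output shape: (22, 229, 7, 107)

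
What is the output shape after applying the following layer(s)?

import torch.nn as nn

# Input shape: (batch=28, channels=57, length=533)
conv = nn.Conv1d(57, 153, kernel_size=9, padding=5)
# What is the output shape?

Input shape: (28, 57, 533)
Output shape: (28, 153, 535)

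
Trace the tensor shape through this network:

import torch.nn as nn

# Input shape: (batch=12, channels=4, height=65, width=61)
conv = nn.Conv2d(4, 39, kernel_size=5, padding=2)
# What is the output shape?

Input shape: (12, 4, 65, 61)
Output shape: (12, 39, 65, 61)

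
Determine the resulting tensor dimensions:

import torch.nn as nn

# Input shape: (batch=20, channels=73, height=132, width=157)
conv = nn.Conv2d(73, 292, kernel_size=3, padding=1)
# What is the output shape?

Input shape: (20, 73, 132, 157)
Output shape: (20, 292, 132, 157)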